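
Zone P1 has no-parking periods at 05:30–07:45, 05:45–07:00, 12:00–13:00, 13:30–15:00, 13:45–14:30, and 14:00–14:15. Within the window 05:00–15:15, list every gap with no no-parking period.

The merged coverage is 05:30–07:45, 12:00–13:00, 13:30–15:00.
Complement within 05:00–15:15: 05:00–05:30, 07:45–12:00, 13:00–13:30, 15:00–15:15.

05:00–05:30, 07:45–12:00, 13:00–13:30, 15:00–15:15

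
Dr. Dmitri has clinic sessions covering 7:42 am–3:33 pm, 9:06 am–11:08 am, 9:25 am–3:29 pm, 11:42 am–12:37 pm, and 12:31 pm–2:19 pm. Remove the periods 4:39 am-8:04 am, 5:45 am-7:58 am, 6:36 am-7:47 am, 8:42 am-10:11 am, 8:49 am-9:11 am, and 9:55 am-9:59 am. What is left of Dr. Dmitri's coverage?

8:04 am–8:42 am, 10:11 am–3:33 pm

First set merges to 7:42 am–3:33 pm.
Second set merges to 4:39 am–8:04 am, 8:42 am–10:11 am.
7:42 am–3:33 pm \ B = 8:04 am–8:42 am, 10:11 am–3:33 pm.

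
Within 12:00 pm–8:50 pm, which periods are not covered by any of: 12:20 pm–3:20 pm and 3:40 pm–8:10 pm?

12:00 pm–12:20 pm, 3:20 pm–3:40 pm, 8:10 pm–8:50 pm

After merging, the occupied span is 12:20 pm–3:20 pm, 3:40 pm–8:10 pm.
Complement within 12:00 pm–8:50 pm: 12:00 pm–12:20 pm, 3:20 pm–3:40 pm, 8:10 pm–8:50 pm.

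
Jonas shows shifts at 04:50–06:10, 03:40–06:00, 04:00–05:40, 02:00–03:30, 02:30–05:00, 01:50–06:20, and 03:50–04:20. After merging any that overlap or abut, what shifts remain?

01:50–06:20

Sort by start: 01:50–06:20, 02:00–03:30, 02:30–05:00, 03:40–06:00, 03:50–04:20, 04:00–05:40, 04:50–06:10.
02:00–03:30 overlaps/touches 01:50–06:20 → extend to 01:50–06:20.
02:30–05:00 overlaps/touches 01:50–06:20 → extend to 01:50–06:20.
03:40–06:00 overlaps/touches 01:50–06:20 → extend to 01:50–06:20.
03:50–04:20 overlaps/touches 01:50–06:20 → extend to 01:50–06:20.
04:00–05:40 overlaps/touches 01:50–06:20 → extend to 01:50–06:20.
04:50–06:10 overlaps/touches 01:50–06:20 → extend to 01:50–06:20.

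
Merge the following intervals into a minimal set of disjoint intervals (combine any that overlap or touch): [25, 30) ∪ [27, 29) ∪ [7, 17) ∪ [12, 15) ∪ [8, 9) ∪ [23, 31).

[7, 17) ∪ [23, 31)

Sort by start: [7, 17), [8, 9), [12, 15), [23, 31), [25, 30), [27, 29).
[8, 9) overlaps/touches [7, 17) → extend to [7, 17).
[12, 15) overlaps/touches [7, 17) → extend to [7, 17).
[23, 31) is disjoint → start new block.
[25, 30) overlaps/touches [23, 31) → extend to [23, 31).
[27, 29) overlaps/touches [23, 31) → extend to [23, 31).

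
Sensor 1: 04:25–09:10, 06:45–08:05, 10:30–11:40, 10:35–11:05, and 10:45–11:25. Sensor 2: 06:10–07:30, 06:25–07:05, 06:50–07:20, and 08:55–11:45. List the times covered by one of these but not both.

Merge the first list: 04:25–09:10, 10:30–11:40.
Merge the second list: 06:10–07:30, 08:55–11:45.
A \ B = 04:25–06:10, 07:30–08:55.
B \ A = 09:10–10:30, 11:40–11:45.
Union of the two gives the symmetric difference.

04:25–06:10, 07:30–08:55, 09:10–10:30, 11:40–11:45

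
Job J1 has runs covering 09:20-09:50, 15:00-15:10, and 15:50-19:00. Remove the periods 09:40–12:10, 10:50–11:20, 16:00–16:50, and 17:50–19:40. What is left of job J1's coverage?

09:20–09:40, 15:00–15:10, 15:50–16:00, 16:50–17:50

Merge the second list: 09:40–12:10, 16:00–16:50, 17:50–19:40.
09:20–09:50 minus B → 09:20–09:40.
15:00–15:10: no B overlap → unchanged.
15:50–19:00 minus B → 15:50–16:00, 16:50–17:50.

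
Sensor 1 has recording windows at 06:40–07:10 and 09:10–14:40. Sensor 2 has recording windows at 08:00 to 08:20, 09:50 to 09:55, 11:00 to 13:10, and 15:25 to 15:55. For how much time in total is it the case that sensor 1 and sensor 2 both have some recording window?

2 h 15 min

A ∩ B = 09:50–09:55, 11:00–13:10.
Total: 5 min + 2 h 10 min = 2 h 15 min.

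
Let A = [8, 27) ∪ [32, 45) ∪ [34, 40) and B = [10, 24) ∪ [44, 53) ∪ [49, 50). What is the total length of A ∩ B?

First set merges to [8, 27), [32, 45).
Second set merges to [10, 24), [44, 53).
A ∩ B = [10, 24), [44, 45).
Total: 14 + 1 = 15.

15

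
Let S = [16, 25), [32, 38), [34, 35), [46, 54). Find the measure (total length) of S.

23

Merged: [16, 25), [32, 38), [46, 54).
Lengths: 9 + 6 + 8 = 23.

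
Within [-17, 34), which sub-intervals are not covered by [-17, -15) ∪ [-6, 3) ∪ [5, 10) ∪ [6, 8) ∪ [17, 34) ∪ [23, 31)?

The merged coverage is [-17, -15), [-6, 3), [5, 10), [17, 34).
Complement within [-17, 34): [-15, -6), [3, 5), [10, 17).

[-15, -6) ∪ [3, 5) ∪ [10, 17)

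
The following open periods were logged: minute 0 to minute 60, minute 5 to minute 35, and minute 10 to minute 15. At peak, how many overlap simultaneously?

3

At minute 10, 3 of the intervals are simultaneously active.
No point has more.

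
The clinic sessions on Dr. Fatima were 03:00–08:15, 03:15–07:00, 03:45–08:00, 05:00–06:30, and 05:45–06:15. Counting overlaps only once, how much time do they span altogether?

5 h 15 min

Merged: 03:00–08:15.
Length: 5 h 15 min.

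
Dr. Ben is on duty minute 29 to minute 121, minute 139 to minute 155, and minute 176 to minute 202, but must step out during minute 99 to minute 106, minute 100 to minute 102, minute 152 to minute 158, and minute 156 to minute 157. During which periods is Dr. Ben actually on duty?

minute 29 to minute 99, minute 106 to minute 121, minute 139 to minute 152, minute 176 to minute 202

B, merged: minute 99 to minute 106, minute 152 to minute 158.
minute 29 to minute 121 minus B → minute 29 to minute 99, minute 106 to minute 121.
minute 139 to minute 155 minus B → minute 139 to minute 152.
minute 176 to minute 202: no B overlap → unchanged.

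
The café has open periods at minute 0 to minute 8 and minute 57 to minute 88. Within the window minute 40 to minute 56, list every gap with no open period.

Covered (merged): minute 0 to minute 8, minute 57 to minute 88.
Uncovered inside minute 40 to minute 56: minute 40 to minute 56.

minute 40 to minute 56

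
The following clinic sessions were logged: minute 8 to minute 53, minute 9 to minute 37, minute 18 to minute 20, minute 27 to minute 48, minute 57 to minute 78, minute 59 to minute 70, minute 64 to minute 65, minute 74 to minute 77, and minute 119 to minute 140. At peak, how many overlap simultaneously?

3

Sweep endpoints in order; track running count of active intervals.
Peak of 3 reached at minute 18.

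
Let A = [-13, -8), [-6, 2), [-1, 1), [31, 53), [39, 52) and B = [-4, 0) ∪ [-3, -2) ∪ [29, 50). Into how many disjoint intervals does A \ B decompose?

A, merged: [-13, -8), [-6, 2), [31, 53).
B, merged: [-4, 0), [29, 50).
A \ B = [-13, -8), [-6, -4), [0, 2), [50, 53).
That is 4 disjoint pieces.

4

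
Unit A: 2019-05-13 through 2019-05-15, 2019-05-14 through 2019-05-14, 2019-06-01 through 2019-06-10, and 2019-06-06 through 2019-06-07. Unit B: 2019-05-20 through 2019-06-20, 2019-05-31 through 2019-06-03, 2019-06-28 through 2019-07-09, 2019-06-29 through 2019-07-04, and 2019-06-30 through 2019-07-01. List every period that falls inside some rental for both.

Merge the first list: 2019-05-13 through 2019-05-15, 2019-06-01 through 2019-06-10.
Merge the second list: 2019-05-20 through 2019-06-20, 2019-06-28 through 2019-07-09.
2019-05-13 through 2019-05-15: no overlap with the second set.
2019-06-01 through 2019-06-10 meets the second set on 2019-06-01 through 2019-06-10.

2019-06-01 through 2019-06-10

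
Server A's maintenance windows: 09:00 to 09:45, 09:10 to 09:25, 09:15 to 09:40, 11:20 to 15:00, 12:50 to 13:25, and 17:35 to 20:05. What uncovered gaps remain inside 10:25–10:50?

10:25–10:50

Covered (merged): 09:00–09:45, 11:20–15:00, 17:35–20:05.
Gaps within 10:25–10:50: 10:25–10:50.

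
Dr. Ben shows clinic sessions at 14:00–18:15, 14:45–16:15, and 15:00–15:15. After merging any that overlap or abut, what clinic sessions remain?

14:45-16:15 overlaps/touches 14:00-18:15 → extend to 14:00-18:15.
15:00-15:15 overlaps/touches 14:00-18:15 → extend to 14:00-18:15.

14:00-18:15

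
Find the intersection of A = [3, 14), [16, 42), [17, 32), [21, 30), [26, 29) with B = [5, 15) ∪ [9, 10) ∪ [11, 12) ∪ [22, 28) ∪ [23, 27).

First set merges to [3, 14), [16, 42).
Second set merges to [5, 15), [22, 28).
[3, 14) meets the second set on [5, 14).
[16, 42) meets the second set on [22, 28).

[5, 14) ∪ [22, 28)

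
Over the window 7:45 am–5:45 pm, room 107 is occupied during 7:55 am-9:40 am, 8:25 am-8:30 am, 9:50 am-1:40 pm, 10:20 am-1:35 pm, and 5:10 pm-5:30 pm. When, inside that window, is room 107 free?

7:45 am–7:55 am, 9:40 am–9:50 am, 1:40 pm–5:10 pm, 5:30 pm–5:45 pm

After merging, the occupied span is 7:55 am–9:40 am, 9:50 am–1:40 pm, 5:10 pm–5:30 pm.
Complement within 7:45 am–5:45 pm: 7:45 am–7:55 am, 9:40 am–9:50 am, 1:40 pm–5:10 pm, 5:30 pm–5:45 pm.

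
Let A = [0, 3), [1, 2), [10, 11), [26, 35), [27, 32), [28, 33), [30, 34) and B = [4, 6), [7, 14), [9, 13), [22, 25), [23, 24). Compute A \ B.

[0, 3) ∪ [26, 35)

Merge the first list: [0, 3), [10, 11), [26, 35).
Merge the second list: [4, 6), [7, 14), [22, 25).
[0, 3): no B overlap → unchanged.
[10, 11): fully covered by B → removed.
[26, 35): no B overlap → unchanged.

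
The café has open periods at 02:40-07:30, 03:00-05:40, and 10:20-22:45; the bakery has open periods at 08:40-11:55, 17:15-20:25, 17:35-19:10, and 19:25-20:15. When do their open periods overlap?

10:20–11:55, 17:15–20:25

First set merges to 02:40–07:30, 10:20–22:45.
Second set merges to 08:40–11:55, 17:15–20:25.
02:40–07:30 falls entirely outside B.
10:20–22:45 overlaps B on 10:20–11:55, 17:15–20:25.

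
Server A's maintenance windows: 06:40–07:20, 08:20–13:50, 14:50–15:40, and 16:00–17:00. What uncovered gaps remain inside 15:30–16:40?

15:40–16:00

The merged coverage is 06:40–07:20, 08:20–13:50, 14:50–15:40, 16:00–17:00.
Gaps within 15:30–16:40: 15:40–16:00.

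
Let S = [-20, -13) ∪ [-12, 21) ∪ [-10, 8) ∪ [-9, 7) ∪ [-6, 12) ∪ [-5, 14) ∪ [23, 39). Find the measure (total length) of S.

56

Merged: [-20, -13), [-12, 21), [23, 39).
Lengths: 7 + 33 + 16 = 56.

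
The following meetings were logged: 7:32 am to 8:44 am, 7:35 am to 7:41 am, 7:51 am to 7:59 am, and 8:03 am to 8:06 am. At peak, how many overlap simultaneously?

2

At 7:35 am, 2 of the intervals are simultaneously active.
No point has more.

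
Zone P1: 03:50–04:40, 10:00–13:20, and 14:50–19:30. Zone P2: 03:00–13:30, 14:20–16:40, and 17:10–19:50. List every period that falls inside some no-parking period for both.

03:50-04:40, 10:00-13:20, 14:50-16:40, 17:10-19:30

03:50-04:40 ∩ B → 03:50-04:40.
10:00-13:20 ∩ B → 10:00-13:20.
14:50-19:30 ∩ B → 14:50-16:40, 17:10-19:30.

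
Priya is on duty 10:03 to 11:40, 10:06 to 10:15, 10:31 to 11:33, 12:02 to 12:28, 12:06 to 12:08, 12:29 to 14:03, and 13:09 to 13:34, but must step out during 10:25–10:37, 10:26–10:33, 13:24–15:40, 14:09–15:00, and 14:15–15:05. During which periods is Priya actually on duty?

First set merges to 10:03–11:40, 12:02–12:28, 12:29–14:03.
Second set merges to 10:25–10:37, 13:24–15:40.
10:03–11:40 \ B = 10:03–10:25, 10:37–11:40.
12:02–12:28: nothing removed.
12:29–14:03 \ B = 12:29–13:24.

10:03–10:25, 10:37–11:40, 12:02–12:28, 12:29–13:24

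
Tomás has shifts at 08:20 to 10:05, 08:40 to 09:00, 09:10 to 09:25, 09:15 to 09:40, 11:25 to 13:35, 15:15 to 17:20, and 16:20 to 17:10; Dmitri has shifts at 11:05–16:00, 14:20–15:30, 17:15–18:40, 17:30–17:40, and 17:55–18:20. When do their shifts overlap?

First set merges to 08:20–10:05, 11:25–13:35, 15:15–17:20.
Second set merges to 11:05–16:00, 17:15–18:40.
08:20–10:05 falls entirely outside B.
11:25–13:35 overlaps B on 11:25–13:35.
15:15–17:20 overlaps B on 15:15–16:00, 17:15–17:20.

11:25–13:35, 15:15–16:00, 17:15–17:20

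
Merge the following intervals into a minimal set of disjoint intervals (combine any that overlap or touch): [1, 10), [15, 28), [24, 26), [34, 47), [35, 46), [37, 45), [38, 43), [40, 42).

[15, 28) is disjoint → start new block.
[24, 26) overlaps/touches [15, 28) → extend to [15, 28).
[34, 47) is disjoint → start new block.
[35, 46) overlaps/touches [34, 47) → extend to [34, 47).
[37, 45) overlaps/touches [34, 47) → extend to [34, 47).
[38, 43) overlaps/touches [34, 47) → extend to [34, 47).
[40, 42) overlaps/touches [34, 47) → extend to [34, 47).

[1, 10) ∪ [15, 28) ∪ [34, 47)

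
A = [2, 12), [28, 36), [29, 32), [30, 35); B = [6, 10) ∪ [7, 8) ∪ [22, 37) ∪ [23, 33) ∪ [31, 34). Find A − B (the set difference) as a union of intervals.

Merge the first list: [2, 12), [28, 36).
Merge the second list: [6, 10), [22, 37).
[2, 12) with B removed leaves [2, 6), [10, 12).
[28, 36) lies entirely inside B → drops out.

[2, 6) ∪ [10, 12)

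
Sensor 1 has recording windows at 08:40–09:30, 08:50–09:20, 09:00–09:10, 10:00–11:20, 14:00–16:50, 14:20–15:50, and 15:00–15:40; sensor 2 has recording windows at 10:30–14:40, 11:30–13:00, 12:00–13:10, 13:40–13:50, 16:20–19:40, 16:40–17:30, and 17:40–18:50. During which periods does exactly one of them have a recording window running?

Merge the first list: 08:40-09:30, 10:00-11:20, 14:00-16:50.
Merge the second list: 10:30-14:40, 16:20-19:40.
A but not B: 08:40-09:30, 10:00-10:30, 14:40-16:20.
B but not A: 11:20-14:00, 16:50-19:40.
Combining gives A △ B.

08:40-09:30, 10:00-10:30, 11:20-14:00, 14:40-16:20, 16:50-19:40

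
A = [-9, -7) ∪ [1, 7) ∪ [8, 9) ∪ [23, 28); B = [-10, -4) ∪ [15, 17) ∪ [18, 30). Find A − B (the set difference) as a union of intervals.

[-9, -7) lies entirely inside B → drops out.
[1, 7) is untouched.
[8, 9) is untouched.
[23, 28) lies entirely inside B → drops out.

[1, 7) ∪ [8, 9)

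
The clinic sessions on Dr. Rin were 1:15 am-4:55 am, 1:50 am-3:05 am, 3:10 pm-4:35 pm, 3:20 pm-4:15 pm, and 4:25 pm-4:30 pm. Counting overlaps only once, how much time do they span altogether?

Merged: 1:15 am–4:55 am, 3:10 pm–4:35 pm.
Lengths: 3 h 40 min + 1 h 25 min = 5 h 5 min.

5 h 5 min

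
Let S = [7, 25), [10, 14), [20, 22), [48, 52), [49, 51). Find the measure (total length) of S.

22

Merged: [7, 25), [48, 52).
Lengths: 18 + 4 = 22.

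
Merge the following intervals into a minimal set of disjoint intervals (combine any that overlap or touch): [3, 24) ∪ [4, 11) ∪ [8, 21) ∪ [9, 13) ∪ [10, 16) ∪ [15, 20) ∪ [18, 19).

[4, 11) overlaps/touches [3, 24) → extend to [3, 24).
[8, 21) overlaps/touches [3, 24) → extend to [3, 24).
[9, 13) overlaps/touches [3, 24) → extend to [3, 24).
[10, 16) overlaps/touches [3, 24) → extend to [3, 24).
[15, 20) overlaps/touches [3, 24) → extend to [3, 24).
[18, 19) overlaps/touches [3, 24) → extend to [3, 24).

[3, 24)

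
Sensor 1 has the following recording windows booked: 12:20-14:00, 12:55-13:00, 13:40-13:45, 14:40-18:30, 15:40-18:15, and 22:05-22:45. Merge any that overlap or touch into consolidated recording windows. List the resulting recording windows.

12:55–13:00 overlaps/touches 12:20–14:00 → extend to 12:20–14:00.
13:40–13:45 overlaps/touches 12:20–14:00 → extend to 12:20–14:00.
14:40–18:30 is disjoint → start new block.
15:40–18:15 overlaps/touches 14:40–18:30 → extend to 14:40–18:30.
22:05–22:45 is disjoint → start new block.

12:20–14:00, 14:40–18:30, 22:05–22:45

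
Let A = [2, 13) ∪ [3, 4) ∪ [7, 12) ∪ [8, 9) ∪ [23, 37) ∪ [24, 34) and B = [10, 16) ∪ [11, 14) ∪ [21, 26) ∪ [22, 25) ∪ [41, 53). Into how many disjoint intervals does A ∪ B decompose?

3

First set merges to [2, 13), [23, 37).
Second set merges to [10, 16), [21, 26), [41, 53).
A ∪ B = [2, 16), [21, 37), [41, 53).
That is 3 disjoint pieces.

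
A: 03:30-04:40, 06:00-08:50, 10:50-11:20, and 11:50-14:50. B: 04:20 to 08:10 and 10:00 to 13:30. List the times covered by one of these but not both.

Only in the first: 03:30–04:20, 08:10–08:50, 13:30–14:50.
Only in the second: 04:40–06:00, 10:00–10:50, 11:20–11:50.
Together these are the periods covered by exactly one.

03:30–04:20, 04:40–06:00, 08:10–08:50, 10:00–10:50, 11:20–11:50, 13:30–14:50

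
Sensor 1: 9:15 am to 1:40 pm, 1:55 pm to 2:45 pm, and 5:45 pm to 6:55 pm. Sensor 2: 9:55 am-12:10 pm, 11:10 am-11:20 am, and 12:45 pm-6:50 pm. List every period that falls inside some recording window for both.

Second set merges to 9:55 am–12:10 pm, 12:45 pm–6:50 pm.
9:15 am–1:40 pm meets the second set on 9:55 am–12:10 pm, 12:45 pm–1:40 pm.
1:55 pm–2:45 pm meets the second set on 1:55 pm–2:45 pm.
5:45 pm–6:55 pm meets the second set on 5:45 pm–6:50 pm.

9:55 am–12:10 pm, 12:45 pm–1:40 pm, 1:55 pm–2:45 pm, 5:45 pm–6:50 pm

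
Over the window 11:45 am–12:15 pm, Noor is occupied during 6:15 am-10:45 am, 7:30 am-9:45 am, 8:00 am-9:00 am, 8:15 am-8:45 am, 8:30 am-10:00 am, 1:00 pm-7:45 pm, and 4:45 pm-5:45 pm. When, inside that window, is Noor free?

11:45 am–12:15 pm

After merging, the occupied span is 6:15 am–10:45 am, 1:00 pm–7:45 pm.
Complement within 11:45 am–12:15 pm: 11:45 am–12:15 pm.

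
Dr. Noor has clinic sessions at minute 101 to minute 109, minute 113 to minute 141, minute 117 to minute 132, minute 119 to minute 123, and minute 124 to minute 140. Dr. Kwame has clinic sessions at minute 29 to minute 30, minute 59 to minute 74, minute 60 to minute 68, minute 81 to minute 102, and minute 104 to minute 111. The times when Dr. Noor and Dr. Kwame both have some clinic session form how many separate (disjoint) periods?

2

Merge the first list: minute 101 to minute 109, minute 113 to minute 141.
Merge the second list: minute 29 to minute 30, minute 59 to minute 74, minute 81 to minute 102, minute 104 to minute 111.
A ∩ B = minute 101 to minute 102, minute 104 to minute 109.
That is 2 disjoint pieces.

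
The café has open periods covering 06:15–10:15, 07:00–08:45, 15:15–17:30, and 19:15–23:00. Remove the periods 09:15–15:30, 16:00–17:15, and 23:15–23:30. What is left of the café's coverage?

A, merged: 06:15-10:15, 15:15-17:30, 19:15-23:00.
06:15-10:15 \ B = 06:15-09:15.
15:15-17:30 \ B = 15:30-16:00, 17:15-17:30.
19:15-23:00: nothing removed.

06:15-09:15, 15:30-16:00, 17:15-17:30, 19:15-23:00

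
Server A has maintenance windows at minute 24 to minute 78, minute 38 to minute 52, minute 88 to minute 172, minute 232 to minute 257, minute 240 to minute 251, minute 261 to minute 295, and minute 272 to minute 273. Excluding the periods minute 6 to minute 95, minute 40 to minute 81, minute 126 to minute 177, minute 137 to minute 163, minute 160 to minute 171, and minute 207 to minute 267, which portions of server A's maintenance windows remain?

Merge the first list: minute 24 to minute 78, minute 88 to minute 172, minute 232 to minute 257, minute 261 to minute 295.
Merge the second list: minute 6 to minute 95, minute 126 to minute 177, minute 207 to minute 267.
minute 24 to minute 78: fully covered by B → removed.
minute 88 to minute 172 minus B → minute 95 to minute 126.
minute 232 to minute 257: fully covered by B → removed.
minute 261 to minute 295 minus B → minute 267 to minute 295.

minute 95 to minute 126, minute 267 to minute 295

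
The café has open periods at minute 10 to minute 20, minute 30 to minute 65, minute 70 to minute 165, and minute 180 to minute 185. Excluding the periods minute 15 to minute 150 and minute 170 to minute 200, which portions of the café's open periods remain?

minute 10 to minute 15, minute 150 to minute 165

minute 10 to minute 20 \ B = minute 10 to minute 15.
minute 30 to minute 65: entirely removed.
minute 70 to minute 165 \ B = minute 150 to minute 165.
minute 180 to minute 185: entirely removed.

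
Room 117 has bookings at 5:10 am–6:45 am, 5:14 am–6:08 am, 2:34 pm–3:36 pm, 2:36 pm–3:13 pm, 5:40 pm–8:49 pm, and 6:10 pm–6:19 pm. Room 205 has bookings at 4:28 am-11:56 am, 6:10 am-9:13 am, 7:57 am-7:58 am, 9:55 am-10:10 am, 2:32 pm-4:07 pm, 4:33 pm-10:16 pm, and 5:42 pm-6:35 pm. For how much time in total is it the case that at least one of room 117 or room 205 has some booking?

14 h 46 min

First set merges to 5:10 am–6:45 am, 2:34 pm–3:36 pm, 5:40 pm–8:49 pm.
Second set merges to 4:28 am–11:56 am, 2:32 pm–4:07 pm, 4:33 pm–10:16 pm.
A ∪ B = 4:28 am–11:56 am, 2:32 pm–4:07 pm, 4:33 pm–10:16 pm.
Total: 7 h 28 min + 1 h 35 min + 5 h 43 min = 14 h 46 min.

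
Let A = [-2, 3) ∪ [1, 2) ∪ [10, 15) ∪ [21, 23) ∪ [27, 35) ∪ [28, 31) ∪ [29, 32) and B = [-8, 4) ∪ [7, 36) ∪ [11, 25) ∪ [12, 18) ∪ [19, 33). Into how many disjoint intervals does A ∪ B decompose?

2

A, merged: [-2, 3), [10, 15), [21, 23), [27, 35).
B, merged: [-8, 4), [7, 36).
A ∪ B = [-8, 4), [7, 36).
That is 2 disjoint pieces.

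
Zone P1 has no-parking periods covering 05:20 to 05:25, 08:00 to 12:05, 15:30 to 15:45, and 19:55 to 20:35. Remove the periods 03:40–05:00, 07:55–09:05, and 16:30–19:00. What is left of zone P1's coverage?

05:20-05:25 is untouched.
08:00-12:05 with B removed leaves 09:05-12:05.
15:30-15:45 is untouched.
19:55-20:35 is untouched.

05:20-05:25, 09:05-12:05, 15:30-15:45, 19:55-20:35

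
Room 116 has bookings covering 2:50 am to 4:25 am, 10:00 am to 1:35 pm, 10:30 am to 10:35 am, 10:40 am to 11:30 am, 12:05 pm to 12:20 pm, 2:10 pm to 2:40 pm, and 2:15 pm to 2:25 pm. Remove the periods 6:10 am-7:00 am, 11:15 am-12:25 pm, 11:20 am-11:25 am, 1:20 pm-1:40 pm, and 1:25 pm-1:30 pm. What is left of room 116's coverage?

First set merges to 2:50 am–4:25 am, 10:00 am–1:35 pm, 2:10 pm–2:40 pm.
Second set merges to 6:10 am–7:00 am, 11:15 am–12:25 pm, 1:20 pm–1:40 pm.
2:50 am–4:25 am is untouched.
10:00 am–1:35 pm with B removed leaves 10:00 am–11:15 am, 12:25 pm–1:20 pm.
2:10 pm–2:40 pm is untouched.

2:50 am–4:25 am, 10:00 am–11:15 am, 12:25 pm–1:20 pm, 2:10 pm–2:40 pm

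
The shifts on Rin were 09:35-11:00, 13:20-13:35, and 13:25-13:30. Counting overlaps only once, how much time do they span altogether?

Merged: 09:35–11:00, 13:20–13:35.
Lengths: 1 h 25 min + 15 min = 1 h 40 min.

1 h 40 min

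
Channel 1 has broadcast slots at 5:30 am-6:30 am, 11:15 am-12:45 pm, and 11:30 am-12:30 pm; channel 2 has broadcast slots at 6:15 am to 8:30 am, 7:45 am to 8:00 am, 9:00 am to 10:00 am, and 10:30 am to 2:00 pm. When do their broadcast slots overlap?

6:15 am–6:30 am, 11:15 am–12:45 pm

A, merged: 5:30 am–6:30 am, 11:15 am–12:45 pm.
B, merged: 6:15 am–8:30 am, 9:00 am–10:00 am, 10:30 am–2:00 pm.
5:30 am–6:30 am meets the second set on 6:15 am–6:30 am.
11:15 am–12:45 pm meets the second set on 11:15 am–12:45 pm.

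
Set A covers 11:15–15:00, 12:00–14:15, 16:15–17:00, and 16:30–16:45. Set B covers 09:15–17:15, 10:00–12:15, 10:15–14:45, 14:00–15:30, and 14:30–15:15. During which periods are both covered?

A, merged: 11:15–15:00, 16:15–17:00.
B, merged: 09:15–17:15.
11:15–15:00 ∩ B → 11:15–15:00.
16:15–17:00 ∩ B → 16:15–17:00.

11:15–15:00, 16:15–17:00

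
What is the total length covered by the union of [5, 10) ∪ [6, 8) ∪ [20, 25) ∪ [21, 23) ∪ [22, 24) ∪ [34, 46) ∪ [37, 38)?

Merged: [5, 10), [20, 25), [34, 46).
Lengths: 5 + 5 + 12 = 22.

22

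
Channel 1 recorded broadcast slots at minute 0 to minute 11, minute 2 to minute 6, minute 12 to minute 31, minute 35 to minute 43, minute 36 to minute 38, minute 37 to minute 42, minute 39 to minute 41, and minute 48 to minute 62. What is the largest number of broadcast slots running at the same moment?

Sweep endpoints in order; track running count of active intervals.
Peak of 3 reached at minute 37.

3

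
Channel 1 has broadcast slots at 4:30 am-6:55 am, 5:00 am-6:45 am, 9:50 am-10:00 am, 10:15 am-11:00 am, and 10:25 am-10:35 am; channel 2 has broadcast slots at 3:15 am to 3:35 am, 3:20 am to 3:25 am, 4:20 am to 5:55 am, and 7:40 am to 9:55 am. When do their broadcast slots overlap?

4:30 am-5:55 am, 9:50 am-9:55 am

Merge the first list: 4:30 am-6:55 am, 9:50 am-10:00 am, 10:15 am-11:00 am.
Merge the second list: 3:15 am-3:35 am, 4:20 am-5:55 am, 7:40 am-9:55 am.
4:30 am-6:55 am overlaps B on 4:30 am-5:55 am.
9:50 am-10:00 am overlaps B on 9:50 am-9:55 am.
10:15 am-11:00 am falls entirely outside B.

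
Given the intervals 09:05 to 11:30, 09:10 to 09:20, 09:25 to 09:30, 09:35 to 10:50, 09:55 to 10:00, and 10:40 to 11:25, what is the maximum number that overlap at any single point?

3

Walk the sorted start/end points keeping a running depth.
The depth first hits 3 at 09:55.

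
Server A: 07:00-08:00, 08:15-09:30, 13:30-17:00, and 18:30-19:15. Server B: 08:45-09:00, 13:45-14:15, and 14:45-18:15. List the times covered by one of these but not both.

Only in the first: 07:00–08:00, 08:15–08:45, 09:00–09:30, 13:30–13:45, 14:15–14:45, 18:30–19:15.
Only in the second: 17:00–18:15.
Together these are the periods covered by exactly one.

07:00–08:00, 08:15–08:45, 09:00–09:30, 13:30–13:45, 14:15–14:45, 17:00–18:15, 18:30–19:15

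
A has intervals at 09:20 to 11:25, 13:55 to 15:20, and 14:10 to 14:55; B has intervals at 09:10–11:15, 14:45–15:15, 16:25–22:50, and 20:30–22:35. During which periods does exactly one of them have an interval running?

09:10–09:20, 11:15–11:25, 13:55–14:45, 15:15–15:20, 16:25–22:50

Merge the first list: 09:20–11:25, 13:55–15:20.
Merge the second list: 09:10–11:15, 14:45–15:15, 16:25–22:50.
A \ B = 11:15–11:25, 13:55–14:45, 15:15–15:20.
B \ A = 09:10–09:20, 16:25–22:50.
Union of the two gives the symmetric difference.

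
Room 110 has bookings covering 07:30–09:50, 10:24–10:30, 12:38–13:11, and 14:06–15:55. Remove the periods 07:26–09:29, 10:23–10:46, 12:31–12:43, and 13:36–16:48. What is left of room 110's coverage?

09:29–09:50, 12:43–13:11

07:30–09:50 \ B = 09:29–09:50.
10:24–10:30: entirely removed.
12:38–13:11 \ B = 12:43–13:11.
14:06–15:55: entirely removed.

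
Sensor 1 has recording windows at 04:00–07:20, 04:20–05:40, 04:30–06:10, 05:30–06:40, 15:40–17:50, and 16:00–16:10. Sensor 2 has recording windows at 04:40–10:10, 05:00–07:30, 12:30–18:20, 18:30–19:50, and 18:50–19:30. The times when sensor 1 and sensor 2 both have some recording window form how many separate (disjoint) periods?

Merge the first list: 04:00–07:20, 15:40–17:50.
Merge the second list: 04:40–10:10, 12:30–18:20, 18:30–19:50.
A ∩ B = 04:40–07:20, 15:40–17:50.
That is 2 disjoint pieces.

2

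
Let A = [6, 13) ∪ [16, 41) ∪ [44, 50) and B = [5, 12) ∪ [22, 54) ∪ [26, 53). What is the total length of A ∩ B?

31

B, merged: [5, 12), [22, 54).
A ∩ B = [6, 12), [22, 41), [44, 50).
Total: 6 + 19 + 6 = 31.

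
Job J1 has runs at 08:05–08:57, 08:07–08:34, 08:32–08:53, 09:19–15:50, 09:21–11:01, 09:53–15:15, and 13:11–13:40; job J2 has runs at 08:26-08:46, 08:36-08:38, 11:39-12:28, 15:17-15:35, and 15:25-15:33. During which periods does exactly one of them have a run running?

A, merged: 08:05–08:57, 09:19–15:50.
B, merged: 08:26–08:46, 11:39–12:28, 15:17–15:35.
Only in the first: 08:05–08:26, 08:46–08:57, 09:19–11:39, 12:28–15:17, 15:35–15:50.
Only in the second: none.
Together these are the periods covered by exactly one.

08:05–08:26, 08:46–08:57, 09:19–11:39, 12:28–15:17, 15:35–15:50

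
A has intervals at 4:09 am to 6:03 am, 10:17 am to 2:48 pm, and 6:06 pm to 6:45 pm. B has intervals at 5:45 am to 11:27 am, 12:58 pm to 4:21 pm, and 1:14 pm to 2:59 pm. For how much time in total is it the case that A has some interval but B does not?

Second set merges to 5:45 am–11:27 am, 12:58 pm–4:21 pm.
A \ B = 4:09 am–5:45 am, 11:27 am–12:58 pm, 6:06 pm–6:45 pm.
Total: 1 h 36 min + 1 h 31 min + 39 min = 3 h 46 min.

3 h 46 min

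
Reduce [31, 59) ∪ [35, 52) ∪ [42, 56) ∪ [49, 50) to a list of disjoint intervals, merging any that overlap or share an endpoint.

[35, 52) overlaps/touches [31, 59) → extend to [31, 59).
[42, 56) overlaps/touches [31, 59) → extend to [31, 59).
[49, 50) overlaps/touches [31, 59) → extend to [31, 59).

[31, 59)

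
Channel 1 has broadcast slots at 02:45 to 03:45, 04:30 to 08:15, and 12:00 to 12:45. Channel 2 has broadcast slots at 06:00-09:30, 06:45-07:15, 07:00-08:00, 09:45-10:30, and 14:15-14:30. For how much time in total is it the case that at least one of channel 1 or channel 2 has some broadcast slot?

7 h 45 min

Merge the second list: 06:00–09:30, 09:45–10:30, 14:15–14:30.
A ∪ B = 02:45–03:45, 04:30–09:30, 09:45–10:30, 12:00–12:45, 14:15–14:30.
Total: 1 h + 5 h + 45 min + 45 min + 15 min = 7 h 45 min.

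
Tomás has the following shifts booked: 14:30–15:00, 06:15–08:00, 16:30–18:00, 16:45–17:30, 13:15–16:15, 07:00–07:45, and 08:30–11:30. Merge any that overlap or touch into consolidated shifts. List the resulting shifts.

Sort by start: 06:15-08:00, 07:00-07:45, 08:30-11:30, 13:15-16:15, 14:30-15:00, 16:30-18:00, 16:45-17:30.
07:00-07:45 overlaps/touches 06:15-08:00 → extend to 06:15-08:00.
08:30-11:30 is disjoint → start new block.
13:15-16:15 is disjoint → start new block.
14:30-15:00 overlaps/touches 13:15-16:15 → extend to 13:15-16:15.
16:30-18:00 is disjoint → start new block.
16:45-17:30 overlaps/touches 16:30-18:00 → extend to 16:30-18:00.

06:15-08:00, 08:30-11:30, 13:15-16:15, 16:30-18:00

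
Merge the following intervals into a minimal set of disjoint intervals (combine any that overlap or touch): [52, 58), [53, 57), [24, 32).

Sort by start: [24, 32), [52, 58), [53, 57).
[52, 58) is disjoint → start new block.
[53, 57) overlaps/touches [52, 58) → extend to [52, 58).

[24, 32) ∪ [52, 58)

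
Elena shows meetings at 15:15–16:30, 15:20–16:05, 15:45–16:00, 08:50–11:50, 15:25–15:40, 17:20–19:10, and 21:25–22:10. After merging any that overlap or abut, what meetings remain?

08:50–11:50, 15:15–16:30, 17:20–19:10, 21:25–22:10

Sort by start: 08:50–11:50, 15:15–16:30, 15:20–16:05, 15:25–15:40, 15:45–16:00, 17:20–19:10, 21:25–22:10.
15:15–16:30 is disjoint → start new block.
15:20–16:05 overlaps/touches 15:15–16:30 → extend to 15:15–16:30.
15:25–15:40 overlaps/touches 15:15–16:30 → extend to 15:15–16:30.
15:45–16:00 overlaps/touches 15:15–16:30 → extend to 15:15–16:30.
17:20–19:10 is disjoint → start new block.
21:25–22:10 is disjoint → start new block.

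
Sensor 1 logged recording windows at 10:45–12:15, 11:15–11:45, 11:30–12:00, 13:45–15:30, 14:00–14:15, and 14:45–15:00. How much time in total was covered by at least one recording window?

Merged: 10:45-12:15, 13:45-15:30.
Lengths: 1 h 30 min + 1 h 45 min = 3 h 15 min.

3 h 15 min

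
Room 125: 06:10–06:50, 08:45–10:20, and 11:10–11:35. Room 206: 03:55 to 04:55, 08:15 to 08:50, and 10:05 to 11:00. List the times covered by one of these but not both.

A but not B: 06:10–06:50, 08:50–10:05, 11:10–11:35.
B but not A: 03:55–04:55, 08:15–08:45, 10:20–11:00.
Combining gives A △ B.

03:55–04:55, 06:10–06:50, 08:15–08:45, 08:50–10:05, 10:20–11:00, 11:10–11:35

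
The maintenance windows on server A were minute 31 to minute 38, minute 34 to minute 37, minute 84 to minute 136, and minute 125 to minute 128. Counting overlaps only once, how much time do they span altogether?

Merged: minute 31 to minute 38, minute 84 to minute 136.
Lengths: 7 minutes + 52 minutes = 59 minutes.

59 minutes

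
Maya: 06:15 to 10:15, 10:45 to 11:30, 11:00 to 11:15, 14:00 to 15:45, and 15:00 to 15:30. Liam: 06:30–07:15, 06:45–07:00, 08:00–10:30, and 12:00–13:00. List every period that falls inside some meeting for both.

Merge the first list: 06:15–10:15, 10:45–11:30, 14:00–15:45.
Merge the second list: 06:30–07:15, 08:00–10:30, 12:00–13:00.
06:15–10:15 ∩ B → 06:30–07:15, 08:00–10:15.
10:45–11:30 meets no B interval.
14:00–15:45 meets no B interval.

06:30–07:15, 08:00–10:15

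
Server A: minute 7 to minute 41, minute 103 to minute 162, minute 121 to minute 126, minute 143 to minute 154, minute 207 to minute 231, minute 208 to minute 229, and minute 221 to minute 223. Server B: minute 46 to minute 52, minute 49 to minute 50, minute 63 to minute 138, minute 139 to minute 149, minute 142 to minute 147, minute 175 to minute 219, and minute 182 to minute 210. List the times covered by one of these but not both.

minute 7 to minute 41, minute 46 to minute 52, minute 63 to minute 103, minute 138 to minute 139, minute 149 to minute 162, minute 175 to minute 207, minute 219 to minute 231

First set merges to minute 7 to minute 41, minute 103 to minute 162, minute 207 to minute 231.
Second set merges to minute 46 to minute 52, minute 63 to minute 138, minute 139 to minute 149, minute 175 to minute 219.
A \ B = minute 7 to minute 41, minute 138 to minute 139, minute 149 to minute 162, minute 219 to minute 231.
B \ A = minute 46 to minute 52, minute 63 to minute 103, minute 175 to minute 207.
Union of the two gives the symmetric difference.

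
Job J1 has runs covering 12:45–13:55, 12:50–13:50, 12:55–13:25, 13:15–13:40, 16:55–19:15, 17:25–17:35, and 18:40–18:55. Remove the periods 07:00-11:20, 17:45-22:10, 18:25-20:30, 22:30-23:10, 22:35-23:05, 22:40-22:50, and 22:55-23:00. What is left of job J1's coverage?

Merge the first list: 12:45–13:55, 16:55–19:15.
Merge the second list: 07:00–11:20, 17:45–22:10, 22:30–23:10.
12:45–13:55 is untouched.
16:55–19:15 with B removed leaves 16:55–17:45.

12:45–13:55, 16:55–17:45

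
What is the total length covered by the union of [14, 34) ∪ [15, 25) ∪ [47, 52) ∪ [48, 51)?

25

Merged: [14, 34), [47, 52).
Lengths: 20 + 5 = 25.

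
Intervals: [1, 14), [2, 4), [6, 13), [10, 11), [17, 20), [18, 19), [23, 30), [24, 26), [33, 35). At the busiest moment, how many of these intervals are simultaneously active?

Walk the sorted start/end points keeping a running depth.
The depth first hits 3 at 10.

3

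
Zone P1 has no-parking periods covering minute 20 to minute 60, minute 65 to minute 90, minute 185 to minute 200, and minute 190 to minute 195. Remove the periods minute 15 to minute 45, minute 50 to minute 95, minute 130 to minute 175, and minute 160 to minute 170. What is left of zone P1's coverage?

minute 45 to minute 50, minute 185 to minute 200

Merge the first list: minute 20 to minute 60, minute 65 to minute 90, minute 185 to minute 200.
Merge the second list: minute 15 to minute 45, minute 50 to minute 95, minute 130 to minute 175.
minute 20 to minute 60 with B removed leaves minute 45 to minute 50.
minute 65 to minute 90 lies entirely inside B → drops out.
minute 185 to minute 200 is untouched.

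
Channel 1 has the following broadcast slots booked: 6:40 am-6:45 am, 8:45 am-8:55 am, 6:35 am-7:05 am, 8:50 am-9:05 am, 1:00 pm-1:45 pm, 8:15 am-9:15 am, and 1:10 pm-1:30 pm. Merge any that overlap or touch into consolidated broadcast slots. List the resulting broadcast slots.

Sort by start: 6:35 am–7:05 am, 6:40 am–6:45 am, 8:15 am–9:15 am, 8:45 am–8:55 am, 8:50 am–9:05 am, 1:00 pm–1:45 pm, 1:10 pm–1:30 pm.
6:40 am–6:45 am overlaps/touches 6:35 am–7:05 am → extend to 6:35 am–7:05 am.
8:15 am–9:15 am is disjoint → start new block.
8:45 am–8:55 am overlaps/touches 8:15 am–9:15 am → extend to 8:15 am–9:15 am.
8:50 am–9:05 am overlaps/touches 8:15 am–9:15 am → extend to 8:15 am–9:15 am.
1:00 pm–1:45 pm is disjoint → start new block.
1:10 pm–1:30 pm overlaps/touches 1:00 pm–1:45 pm → extend to 1:00 pm–1:45 pm.

6:35 am–7:05 am, 8:15 am–9:15 am, 1:00 pm–1:45 pm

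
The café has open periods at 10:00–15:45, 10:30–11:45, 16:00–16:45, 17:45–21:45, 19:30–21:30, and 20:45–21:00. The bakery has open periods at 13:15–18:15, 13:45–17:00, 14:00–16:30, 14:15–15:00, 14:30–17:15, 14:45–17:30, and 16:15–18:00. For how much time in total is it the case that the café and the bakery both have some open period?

A, merged: 10:00-15:45, 16:00-16:45, 17:45-21:45.
B, merged: 13:15-18:15.
A ∩ B = 13:15-15:45, 16:00-16:45, 17:45-18:15.
Total: 2 h 30 min + 45 min + 30 min = 3 h 45 min.

3 h 45 min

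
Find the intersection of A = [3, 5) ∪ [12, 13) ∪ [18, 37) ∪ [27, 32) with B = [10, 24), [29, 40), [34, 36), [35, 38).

[12, 13) ∪ [18, 24) ∪ [29, 37)

A, merged: [3, 5), [12, 13), [18, 37).
B, merged: [10, 24), [29, 40).
[3, 5): no overlap with the second set.
[12, 13) meets the second set on [12, 13).
[18, 37) meets the second set on [18, 24), [29, 37).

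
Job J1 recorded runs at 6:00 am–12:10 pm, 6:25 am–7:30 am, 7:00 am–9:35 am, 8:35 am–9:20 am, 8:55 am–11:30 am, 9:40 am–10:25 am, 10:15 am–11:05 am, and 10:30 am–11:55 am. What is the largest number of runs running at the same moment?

Walk the sorted start/end points keeping a running depth.
The depth first hits 4 at 8:55 am.

4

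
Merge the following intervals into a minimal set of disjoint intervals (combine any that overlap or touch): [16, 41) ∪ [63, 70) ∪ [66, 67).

[16, 41) ∪ [63, 70)

[63, 70) is disjoint → start new block.
[66, 67) overlaps/touches [63, 70) → extend to [63, 70).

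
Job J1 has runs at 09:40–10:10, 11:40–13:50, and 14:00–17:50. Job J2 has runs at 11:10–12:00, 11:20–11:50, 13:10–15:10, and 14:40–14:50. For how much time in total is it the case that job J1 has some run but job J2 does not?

B, merged: 11:10–12:00, 13:10–15:10.
A \ B = 09:40–10:10, 12:00–13:10, 15:10–17:50.
Total: 30 min + 1 h 10 min + 2 h 40 min = 4 h 20 min.

4 h 20 min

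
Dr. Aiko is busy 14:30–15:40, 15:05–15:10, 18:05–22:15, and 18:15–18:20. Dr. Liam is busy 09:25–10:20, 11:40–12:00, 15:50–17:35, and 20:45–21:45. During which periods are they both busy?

20:45-21:45

Merge the first list: 14:30-15:40, 18:05-22:15.
14:30-15:40 falls entirely outside B.
18:05-22:15 overlaps B on 20:45-21:45.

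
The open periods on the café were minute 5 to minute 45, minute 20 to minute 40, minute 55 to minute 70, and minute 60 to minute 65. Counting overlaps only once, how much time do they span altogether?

55 minutes

Merged: minute 5 to minute 45, minute 55 to minute 70.
Lengths: 40 minutes + 15 minutes = 55 minutes.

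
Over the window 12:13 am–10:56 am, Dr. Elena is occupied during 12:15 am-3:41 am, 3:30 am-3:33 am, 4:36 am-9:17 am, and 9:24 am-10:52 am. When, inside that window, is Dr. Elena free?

12:13 am–12:15 am, 3:41 am–4:36 am, 9:17 am–9:24 am, 10:52 am–10:56 am

Covered (merged): 12:15 am–3:41 am, 4:36 am–9:17 am, 9:24 am–10:52 am.
Complement within 12:13 am–10:56 am: 12:13 am–12:15 am, 3:41 am–4:36 am, 9:17 am–9:24 am, 10:52 am–10:56 am.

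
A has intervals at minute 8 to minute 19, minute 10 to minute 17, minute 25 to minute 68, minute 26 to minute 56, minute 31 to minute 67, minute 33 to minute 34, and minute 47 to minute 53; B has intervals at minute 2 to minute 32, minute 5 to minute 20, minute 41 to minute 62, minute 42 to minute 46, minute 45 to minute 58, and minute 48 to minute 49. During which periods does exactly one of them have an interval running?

Merge the first list: minute 8 to minute 19, minute 25 to minute 68.
Merge the second list: minute 2 to minute 32, minute 41 to minute 62.
Only in the first: minute 32 to minute 41, minute 62 to minute 68.
Only in the second: minute 2 to minute 8, minute 19 to minute 25.
Together these are the periods covered by exactly one.

minute 2 to minute 8, minute 19 to minute 25, minute 32 to minute 41, minute 62 to minute 68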